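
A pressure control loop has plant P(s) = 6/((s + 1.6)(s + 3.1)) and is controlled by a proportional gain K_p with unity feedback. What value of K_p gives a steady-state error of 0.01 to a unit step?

K_p = 81.8

The loop is type 0, so e_ss(step) = 1/(1 + K_pos) with K_pos = K_p·P(0).
P(0) = 1.21. Require 1/(1 + K_p·1.21) = 0.01, so 1 + 1.21·K_p = 100.
K_p = (100 − 1)/1.21 = 81.8.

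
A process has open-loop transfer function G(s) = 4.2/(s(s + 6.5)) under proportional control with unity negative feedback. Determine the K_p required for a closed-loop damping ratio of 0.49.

K_p = 10.5

Closed-loop characteristic equation: s² + 6.5s + K_p·4.2 = 0.
So ω_n = √(4.2K_p) and 2ζω_n = 6.5, giving ζ = 6.5/(2√(4.2K_p)).
Setting ζ = 0.49: √(4.2K_p) = 6.5/(2·0.49) = 6.633, so K_p = 43.99/4.2 = 10.5.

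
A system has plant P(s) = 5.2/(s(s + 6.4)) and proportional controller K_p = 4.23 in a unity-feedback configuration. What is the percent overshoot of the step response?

The closed-loop denominator s² + 6.4s + 22 gives ω_n = √22 = 4.69 and ζ = 6.4/(2ω_n) = 0.6823.
%OS = 100·exp(−πζ/√(1−ζ²)) = 100·exp(−π·0.6823/√0.5345) = 5.33%.

5.33%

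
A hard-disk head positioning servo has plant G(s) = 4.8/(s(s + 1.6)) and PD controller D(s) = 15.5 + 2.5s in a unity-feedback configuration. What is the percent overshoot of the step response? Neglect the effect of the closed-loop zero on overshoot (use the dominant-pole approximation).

Forward path: (15.5 + 2.5s)·4.8/(s(s+1.6)). The closed-loop characteristic equation is s² + (1.6 + 4.8·2.5)s + 4.8·15.5 = 0.
That is s² + 13.6s + 74.4 = 0, so ω_n = 8.626 rad/s and ζ = 13.6/(2·8.626) = 0.7884.
%OS = 100·exp(−πζ/√(1−ζ²)) = 1.79%.

1.79%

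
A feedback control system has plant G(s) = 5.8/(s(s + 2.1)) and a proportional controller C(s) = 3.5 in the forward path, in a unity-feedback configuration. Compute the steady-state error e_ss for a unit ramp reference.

The loop has one pole at the origin (type 1). Velocity error constant K_v = lim_{s→0} s·C(s)G(s) = 3.5·5.8/2.1 = 9.667.
Steady-state error to a unit ramp: e_ss = 1/K_v = 0.103.

0.103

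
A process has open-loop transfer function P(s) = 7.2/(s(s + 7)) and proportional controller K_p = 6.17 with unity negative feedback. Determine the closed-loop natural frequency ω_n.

With unity feedback the closed-loop characteristic equation is s² + 7s + 6.17·7.2 = s² + 7s + 44.42 = 0.
So ω_n² = 44.42 ⇒ ω_n = 6.665 rad/s, and ζ = 7/(2ω_n) = 0.525.

ω_n = 6.67 rad/s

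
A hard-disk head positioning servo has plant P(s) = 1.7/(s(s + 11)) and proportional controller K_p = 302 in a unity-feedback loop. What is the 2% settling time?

T_s ≈ 0.727 s

The closed-loop denominator s² + 11s + 513.4 gives ω_n = √513.4 = 22.66 and ζ = 11/(2ω_n) = 0.2427.
2% settling time T_s ≈ 4/(ζω_n) = 4/5.5 = 0.727 s.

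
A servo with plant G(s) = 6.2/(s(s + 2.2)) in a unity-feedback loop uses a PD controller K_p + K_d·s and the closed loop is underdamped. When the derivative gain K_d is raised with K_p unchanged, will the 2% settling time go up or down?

decrease

Characteristic equation s² + (2.2 + 6.2K_d)s + 6.2K_p = 0: raising K_d increases ζω_n = (2.2+6.2K_d)/2 while the loop stays underdamped, so T_s ≈ 4/(ζω_n) decreases.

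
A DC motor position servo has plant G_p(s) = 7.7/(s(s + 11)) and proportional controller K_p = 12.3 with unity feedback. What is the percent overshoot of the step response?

Closed-loop characteristic equation: s² + 11s + 94.71 = 0, so ω_n = 9.732 rad/s and ζ = 11/(2·9.732) = 0.5652.
%OS = 100·exp(−πζ/√(1−ζ²)) = 100·exp(−π·0.5652/√0.6806) = 11.6%.

11.6%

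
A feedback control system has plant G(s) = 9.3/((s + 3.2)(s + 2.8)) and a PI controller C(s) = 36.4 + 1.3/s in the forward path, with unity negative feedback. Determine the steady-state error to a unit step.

0

The open loop C(s)G(s) has a pole at the origin (type 1), so the static position error constant is infinite and e_ss = 1/(1+∞) = 0.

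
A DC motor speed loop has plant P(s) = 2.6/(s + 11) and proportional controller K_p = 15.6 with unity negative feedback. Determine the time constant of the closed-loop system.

τ = 0.0194 s

Closed-loop transfer function: T(s) = K_p·P(s)/(1 + K_p·P(s)) = 40.56/(s + 11 + 40.56) = 40.56/(s + 51.56).
Time constant τ = 1/51.56 = 0.0194 s.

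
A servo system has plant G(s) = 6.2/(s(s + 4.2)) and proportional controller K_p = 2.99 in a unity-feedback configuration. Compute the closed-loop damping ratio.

ζ = 0.488

1 + K_p·G(s) = 0 gives s² + 4.2s + 18.54 = 0.
Matching s² + 2ζω_n s + ω_n²: ω_n = √18.54 = 4.306 rad/s and 2ζω_n = 4.2, so ζ = 4.2/(2·4.306) = 0.488.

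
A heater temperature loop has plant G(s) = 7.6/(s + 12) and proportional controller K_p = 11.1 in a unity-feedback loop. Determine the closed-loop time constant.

Closed-loop transfer function: T(s) = K_p·G(s)/(1 + K_p·G(s)) = 84.36/(s + 12 + 84.36) = 84.36/(s + 96.36).
Time constant τ = 1/96.36 = 0.0104 s.

τ = 0.0104 s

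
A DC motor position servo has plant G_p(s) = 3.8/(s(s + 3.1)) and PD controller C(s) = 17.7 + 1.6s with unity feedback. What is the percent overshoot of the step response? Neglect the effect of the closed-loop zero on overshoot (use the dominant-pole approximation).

Forward path: (17.7 + 1.6s)·3.8/(s(s+3.1)). The closed-loop characteristic equation is s² + (3.1 + 3.8·1.6)s + 3.8·17.7 = 0.
That is s² + 9.18s + 67.26 = 0, so ω_n = 8.201 rad/s and ζ = 9.18/(2·8.201) = 0.5597.
%OS = 100·exp(−πζ/√(1−ζ²)) = 12%.

12%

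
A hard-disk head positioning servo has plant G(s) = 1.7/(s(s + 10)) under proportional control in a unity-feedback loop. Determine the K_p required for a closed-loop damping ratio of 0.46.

K_p = 69.5

Closed-loop characteristic equation: s² + 10s + K_p·1.7 = 0.
So ω_n = √(1.7K_p) and 2ζω_n = 10, giving ζ = 10/(2√(1.7K_p)).
Setting ζ = 0.46: √(1.7K_p) = 10/(2·0.46) = 10.87, so K_p = 118.1/1.7 = 69.5.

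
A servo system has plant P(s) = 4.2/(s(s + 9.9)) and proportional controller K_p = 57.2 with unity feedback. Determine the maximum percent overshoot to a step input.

34.7%

Closed-loop characteristic equation: s² + 9.9s + 240.2 = 0, so ω_n = 15.5 rad/s and ζ = 9.9/(2·15.5) = 0.3194.
%OS = 100·exp(−πζ/√(1−ζ²)) = 100·exp(−π·0.3194/√0.898) = 34.7%.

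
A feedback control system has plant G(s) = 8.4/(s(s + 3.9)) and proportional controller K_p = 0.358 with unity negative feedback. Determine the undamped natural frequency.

1 + K_p·G(s) = 0 gives s² + 3.9s + 3.007 = 0.
So ω_n² = 3.007 ⇒ ω_n = 1.734 rad/s, and ζ = 3.9/(2ω_n) = 1.12.

ω_n = 1.73 rad/s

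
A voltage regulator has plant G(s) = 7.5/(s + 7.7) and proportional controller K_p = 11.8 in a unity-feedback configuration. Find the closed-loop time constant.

τ = 0.0104 s

Closed-loop transfer function: T(s) = K_p·G(s)/(1 + K_p·G(s)) = 88.5/(s + 7.7 + 88.5) = 88.5/(s + 96.2).
Time constant τ = 1/96.2 = 0.0104 s.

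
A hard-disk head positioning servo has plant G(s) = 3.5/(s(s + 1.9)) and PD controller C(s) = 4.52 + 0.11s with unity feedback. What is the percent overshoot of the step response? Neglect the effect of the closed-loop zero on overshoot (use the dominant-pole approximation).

Forward path: (4.52 + 0.11s)·3.5/(s(s+1.9)). The closed-loop characteristic equation is s² + (1.9 + 3.5·0.11)s + 3.5·4.52 = 0.
That is s² + 2.285s + 15.82 = 0, so ω_n = 3.977 rad/s and ζ = 2.285/(2·3.977) = 0.2872.
%OS = 100·exp(−πζ/√(1−ζ²)) = 39%.

39%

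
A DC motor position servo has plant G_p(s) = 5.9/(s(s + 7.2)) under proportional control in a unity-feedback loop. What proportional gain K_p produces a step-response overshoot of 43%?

From %OS = 100·exp(−πζ/√(1−ζ²)) = 43%, ζ = −ln(0.43)/√(π²+ln²(0.43)) = 0.2594.
Characteristic equation s² + 7.2s + 5.9K_p = 0 gives ζ = 7.2/(2√(5.9K_p)).
Setting ζ = 0.2594: √(5.9K_p) = 7.2/(2·0.2594) = 13.88, so K_p = 192.5/5.9 = 32.6.

K_p = 32.6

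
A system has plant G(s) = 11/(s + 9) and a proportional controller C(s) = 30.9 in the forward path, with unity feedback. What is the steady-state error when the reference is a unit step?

0.0258

The loop is type 0. Static position error constant K_pos = C(0)·G(0) = 30.9·1.222 = 37.77.
Steady-state error to a unit step: e_ss = 1/(1+K_pos) = 1/38.77 = 0.0258.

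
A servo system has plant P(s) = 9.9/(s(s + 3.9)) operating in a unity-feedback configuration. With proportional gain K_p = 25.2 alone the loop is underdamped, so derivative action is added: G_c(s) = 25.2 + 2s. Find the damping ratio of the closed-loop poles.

Forward path: (25.2 + 2s)·9.9/(s(s+3.9)). The closed-loop characteristic equation is s² + (3.9 + 9.9·2)s + 9.9·25.2 = 0.
That is s² + 23.7s + 249.5 = 0, so ω_n = 15.79 rad/s and ζ = 23.7/(2·15.79) = 0.7502.

ζ = 0.75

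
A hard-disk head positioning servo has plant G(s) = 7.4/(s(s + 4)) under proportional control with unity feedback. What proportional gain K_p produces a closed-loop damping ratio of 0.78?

K_p = 0.888

Closed-loop characteristic equation: s² + 4s + K_p·7.4 = 0.
So ω_n = √(7.4K_p) and 2ζω_n = 4, giving ζ = 4/(2√(7.4K_p)).
Setting ζ = 0.78: √(7.4K_p) = 4/(2·0.78) = 2.564, so K_p = 6.575/7.4 = 0.888.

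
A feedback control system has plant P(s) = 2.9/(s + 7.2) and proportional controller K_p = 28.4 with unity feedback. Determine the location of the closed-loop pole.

s = -89.56

Closed-loop transfer function: T(s) = K_p·P(s)/(1 + K_p·P(s)) = 82.36/(s + 7.2 + 82.36) = 82.36/(s + 89.56).
The closed-loop pole is at s = −89.56.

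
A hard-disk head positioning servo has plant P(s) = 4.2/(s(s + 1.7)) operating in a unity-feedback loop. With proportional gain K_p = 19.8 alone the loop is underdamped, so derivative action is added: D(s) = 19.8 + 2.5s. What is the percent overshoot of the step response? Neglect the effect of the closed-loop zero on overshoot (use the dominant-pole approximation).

5.92%

Forward path: (19.8 + 2.5s)·4.2/(s(s+1.7)). The closed-loop characteristic equation is s² + (1.7 + 4.2·2.5)s + 4.2·19.8 = 0.
That is s² + 12.2s + 83.16 = 0, so ω_n = 9.119 rad/s and ζ = 12.2/(2·9.119) = 0.6689.
%OS = 100·exp(−πζ/√(1−ζ²)) = 5.92%.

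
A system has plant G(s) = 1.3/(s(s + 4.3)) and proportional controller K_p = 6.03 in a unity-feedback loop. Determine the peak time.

T_p = 1.75 s

From 1 + K_pG(s) = 0: s² + 4.3s + 7.839 = 0 ⇒ ω_n = 2.8, ζ = 0.7679.
Damped frequency ω_d = ω_n√(1−ζ²) = 1.793 rad/s, so peak time T_p = π/ω_d = 1.75 s.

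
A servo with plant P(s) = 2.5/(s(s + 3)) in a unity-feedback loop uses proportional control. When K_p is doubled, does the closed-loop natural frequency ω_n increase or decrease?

ω_n = √(2.5·K_p), which grows with K_p.

increase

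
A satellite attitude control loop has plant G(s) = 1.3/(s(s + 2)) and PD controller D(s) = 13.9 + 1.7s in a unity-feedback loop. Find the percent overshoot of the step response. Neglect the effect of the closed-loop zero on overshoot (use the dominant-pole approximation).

Forward path: (13.9 + 1.7s)·1.3/(s(s+2)). The closed-loop characteristic equation is s² + (2 + 1.3·1.7)s + 1.3·13.9 = 0.
That is s² + 4.21s + 18.07 = 0, so ω_n = 4.251 rad/s and ζ = 4.21/(2·4.251) = 0.4952.
%OS = 100·exp(−πζ/√(1−ζ²)) = 16.7%.

16.7%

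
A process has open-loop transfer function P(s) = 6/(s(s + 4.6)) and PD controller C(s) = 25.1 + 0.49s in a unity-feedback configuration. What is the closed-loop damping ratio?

Forward path: (25.1 + 0.49s)·6/(s(s+4.6)). The closed-loop characteristic equation is s² + (4.6 + 6·0.49)s + 6·25.1 = 0.
That is s² + 7.54s + 150.6 = 0, so ω_n = 12.27 rad/s and ζ = 7.54/(2·12.27) = 0.3072.

ζ = 0.307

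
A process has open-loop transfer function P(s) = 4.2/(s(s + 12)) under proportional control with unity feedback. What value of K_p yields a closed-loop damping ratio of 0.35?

Closed-loop characteristic equation: s² + 12s + K_p·4.2 = 0.
So ω_n = √(4.2K_p) and 2ζω_n = 12, giving ζ = 12/(2√(4.2K_p)).
Setting ζ = 0.35: √(4.2K_p) = 12/(2·0.35) = 17.14, so K_p = 293.9/4.2 = 70.

K_p = 70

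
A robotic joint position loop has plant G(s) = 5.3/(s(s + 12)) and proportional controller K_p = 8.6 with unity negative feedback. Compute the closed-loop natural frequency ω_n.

The closed-loop denominator is s(s+12) + 8.6·5.3 = s² + 12s + 45.58.
So ω_n² = 45.58 ⇒ ω_n = 6.751 rad/s, and ζ = 12/(2ω_n) = 0.889.

ω_n = 6.75 rad/s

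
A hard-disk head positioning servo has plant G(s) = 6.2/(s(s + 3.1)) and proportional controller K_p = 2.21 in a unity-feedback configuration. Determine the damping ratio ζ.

With unity feedback the closed-loop characteristic equation is s² + 3.1s + 2.21·6.2 = s² + 3.1s + 13.7 = 0.
Matching s² + 2ζω_n s + ω_n²: ω_n = √13.7 = 3.702 rad/s and 2ζω_n = 3.1, so ζ = 3.1/(2·3.702) = 0.419.

ζ = 0.419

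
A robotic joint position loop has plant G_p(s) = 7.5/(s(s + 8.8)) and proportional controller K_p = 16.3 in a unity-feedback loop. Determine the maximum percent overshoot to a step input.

The closed-loop denominator s² + 8.8s + 122.2 gives ω_n = √122.2 = 11.06 and ζ = 8.8/(2ω_n) = 0.3979.
%OS = 100·exp(−πζ/√(1−ζ²)) = 100·exp(−π·0.3979/√0.8416) = 25.6%.

25.6%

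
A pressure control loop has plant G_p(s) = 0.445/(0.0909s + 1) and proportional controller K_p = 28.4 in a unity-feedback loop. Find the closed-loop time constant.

τ = 0.00667 s

Closed loop: T(s) = K_p·G_p/(1+K_p·G_p) = 12.64/(0.0909s + 1 + 12.64), with pole at s = −(1 + 12.64)/0.0909 = −150.
Closed-loop time constant τ = 1/150 = 0.00667 s.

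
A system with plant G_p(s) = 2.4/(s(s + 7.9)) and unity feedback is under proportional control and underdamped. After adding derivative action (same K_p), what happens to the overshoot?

decrease

With PD the characteristic equation becomes s² + (a + K·K_d)s + K·K_p = 0; the damping term grows, ζ rises, overshoot falls.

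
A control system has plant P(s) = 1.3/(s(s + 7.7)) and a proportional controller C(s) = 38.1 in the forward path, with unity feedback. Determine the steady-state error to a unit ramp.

0.155

The loop has one pole at the origin (type 1). Velocity error constant K_v = lim_{s→0} s·C(s)P(s) = 38.1·1.3/7.7 = 6.432.
Steady-state error to a unit ramp: e_ss = 1/K_v = 0.155.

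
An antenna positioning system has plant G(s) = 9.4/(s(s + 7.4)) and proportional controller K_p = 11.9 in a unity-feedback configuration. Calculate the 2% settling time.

T_s ≈ 1.08 s

The closed-loop denominator s² + 7.4s + 111.9 gives ω_n = √111.9 = 10.58 and ζ = 7.4/(2ω_n) = 0.3498.
2% settling time T_s ≈ 4/(ζω_n) = 4/3.7 = 1.08 s.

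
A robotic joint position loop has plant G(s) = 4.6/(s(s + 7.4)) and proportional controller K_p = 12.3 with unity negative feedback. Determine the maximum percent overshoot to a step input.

17%

Closed-loop characteristic equation: s² + 7.4s + 56.58 = 0, so ω_n = 7.522 rad/s and ζ = 7.4/(2·7.522) = 0.4919.
%OS = 100·exp(−πζ/√(1−ζ²)) = 100·exp(−π·0.4919/√0.758) = 17%.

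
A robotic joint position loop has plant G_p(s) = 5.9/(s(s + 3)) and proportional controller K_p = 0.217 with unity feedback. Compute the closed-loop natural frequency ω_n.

With unity feedback the closed-loop characteristic equation is s² + 3s + 0.217·5.9 = s² + 3s + 1.28 = 0.
So ω_n² = 1.28 ⇒ ω_n = 1.132 rad/s, and ζ = 3/(2ω_n) = 1.33.

ω_n = 1.13 rad/s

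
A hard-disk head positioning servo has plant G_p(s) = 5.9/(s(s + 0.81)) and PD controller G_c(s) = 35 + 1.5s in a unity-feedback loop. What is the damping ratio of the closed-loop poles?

ζ = 0.336

Forward path: (35 + 1.5s)·5.9/(s(s+0.81)). The closed-loop characteristic equation is s² + (0.81 + 5.9·1.5)s + 5.9·35 = 0.
That is s² + 9.66s + 206.5 = 0, so ω_n = 14.37 rad/s and ζ = 9.66/(2·14.37) = 0.3361.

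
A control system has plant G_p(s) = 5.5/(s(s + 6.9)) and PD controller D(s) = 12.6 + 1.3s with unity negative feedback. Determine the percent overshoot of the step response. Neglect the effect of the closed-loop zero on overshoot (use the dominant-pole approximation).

0.715%

Forward path: (12.6 + 1.3s)·5.5/(s(s+6.9)). The closed-loop characteristic equation is s² + (6.9 + 5.5·1.3)s + 5.5·12.6 = 0.
That is s² + 14.05s + 69.3 = 0, so ω_n = 8.325 rad/s and ζ = 14.05/(2·8.325) = 0.8439.
%OS = 100·exp(−πζ/√(1−ζ²)) = 0.715%.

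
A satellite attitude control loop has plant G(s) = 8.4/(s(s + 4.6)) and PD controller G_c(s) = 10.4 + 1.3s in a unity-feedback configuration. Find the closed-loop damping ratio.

ζ = 0.83

Forward path: (10.4 + 1.3s)·8.4/(s(s+4.6)). The closed-loop characteristic equation is s² + (4.6 + 8.4·1.3)s + 8.4·10.4 = 0.
That is s² + 15.52s + 87.36 = 0, so ω_n = 9.347 rad/s and ζ = 15.52/(2·9.347) = 0.8302.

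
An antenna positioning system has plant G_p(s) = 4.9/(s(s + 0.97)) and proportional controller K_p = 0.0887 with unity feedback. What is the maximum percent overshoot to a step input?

3.3%

The closed-loop denominator s² + 0.97s + 0.4346 gives ω_n = √0.4346 = 0.6593 and ζ = 0.97/(2ω_n) = 0.7357.
%OS = 100·exp(−πζ/√(1−ζ²)) = 100·exp(−π·0.7357/√0.4588) = 3.3%.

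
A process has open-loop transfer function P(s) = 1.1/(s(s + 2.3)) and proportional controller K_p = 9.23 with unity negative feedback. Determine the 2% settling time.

The closed-loop denominator s² + 2.3s + 10.15 gives ω_n = √10.15 = 3.186 and ζ = 2.3/(2ω_n) = 0.3609.
2% settling time T_s ≈ 4/(ζω_n) = 4/1.15 = 3.48 s.

T_s ≈ 3.48 s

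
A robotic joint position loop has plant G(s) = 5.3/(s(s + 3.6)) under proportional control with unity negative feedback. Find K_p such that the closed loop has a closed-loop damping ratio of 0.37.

K_p = 4.47

Closed-loop characteristic equation: s² + 3.6s + K_p·5.3 = 0.
So ω_n = √(5.3K_p) and 2ζω_n = 3.6, giving ζ = 3.6/(2√(5.3K_p)).
Setting ζ = 0.37: √(5.3K_p) = 3.6/(2·0.37) = 4.865, so K_p = 23.67/5.3 = 4.47.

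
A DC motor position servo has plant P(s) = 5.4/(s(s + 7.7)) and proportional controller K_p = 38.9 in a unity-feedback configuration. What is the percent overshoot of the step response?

Closed-loop characteristic equation: s² + 7.7s + 210.1 = 0, so ω_n = 14.49 rad/s and ζ = 7.7/(2·14.49) = 0.2656.
%OS = 100·exp(−πζ/√(1−ζ²)) = 100·exp(−π·0.2656/√0.9294) = 42.1%.

42.1%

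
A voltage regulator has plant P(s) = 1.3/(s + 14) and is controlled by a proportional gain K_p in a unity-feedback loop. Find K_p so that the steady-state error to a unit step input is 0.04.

K_p = 258

The loop is type 0, so e_ss(step) = 1/(1 + K_pos) with K_pos = K_p·P(0).
P(0) = 0.09286. Require 1/(1 + K_p·0.09286) = 0.04, so 1 + 0.09286·K_p = 25.
K_p = (25 − 1)/0.09286 = 258.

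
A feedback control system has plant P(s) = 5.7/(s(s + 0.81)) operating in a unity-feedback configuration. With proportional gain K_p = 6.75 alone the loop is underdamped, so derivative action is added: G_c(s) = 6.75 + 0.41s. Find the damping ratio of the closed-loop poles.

ζ = 0.254

Forward path: (6.75 + 0.41s)·5.7/(s(s+0.81)). The closed-loop characteristic equation is s² + (0.81 + 5.7·0.41)s + 5.7·6.75 = 0.
That is s² + 3.147s + 38.48 = 0, so ω_n = 6.203 rad/s and ζ = 3.147/(2·6.203) = 0.2537.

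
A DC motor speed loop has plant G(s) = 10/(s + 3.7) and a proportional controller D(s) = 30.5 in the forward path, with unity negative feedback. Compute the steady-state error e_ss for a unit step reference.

The loop is type 0. Static position error constant K_pos = D(0)·G(0) = 30.5·2.703 = 82.43.
Steady-state error to a unit step: e_ss = 1/(1+K_pos) = 1/83.43 = 0.012.

0.012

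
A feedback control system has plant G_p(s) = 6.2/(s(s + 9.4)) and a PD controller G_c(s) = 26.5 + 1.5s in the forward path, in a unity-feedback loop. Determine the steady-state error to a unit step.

0

The open loop G_c(s)G_p(s) has a pole at the origin (type 1), so the static position error constant is infinite and e_ss = 1/(1+∞) = 0.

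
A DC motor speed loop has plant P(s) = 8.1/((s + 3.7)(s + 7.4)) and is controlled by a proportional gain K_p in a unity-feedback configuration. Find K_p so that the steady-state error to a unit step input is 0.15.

For a type-0 loop with proportional control, e_ss = 1/(1 + K_p·P(0)).
P(0) = 0.2958. Require 1/(1 + K_p·0.2958) = 0.15, so 1 + 0.2958·K_p = 6.667.
K_p = (6.667 − 1)/0.2958 = 19.2.

K_p = 19.2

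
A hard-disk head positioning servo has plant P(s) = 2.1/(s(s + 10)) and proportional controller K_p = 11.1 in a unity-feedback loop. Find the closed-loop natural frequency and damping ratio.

ω_n = 4.83 rad/s, ζ = 1.04

1 + K_p·P(s) = 0 gives s² + 10s + 23.31 = 0.
So ω_n² = 23.31 ⇒ ω_n = 4.828 rad/s, and ζ = 10/(2ω_n) = 1.04.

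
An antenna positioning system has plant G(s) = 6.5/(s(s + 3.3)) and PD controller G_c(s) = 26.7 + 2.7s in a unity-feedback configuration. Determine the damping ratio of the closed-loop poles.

Forward path: (26.7 + 2.7s)·6.5/(s(s+3.3)). The closed-loop characteristic equation is s² + (3.3 + 6.5·2.7)s + 6.5·26.7 = 0.
That is s² + 20.85s + 173.5 = 0, so ω_n = 13.17 rad/s and ζ = 20.85/(2·13.17) = 0.7913.

ζ = 0.791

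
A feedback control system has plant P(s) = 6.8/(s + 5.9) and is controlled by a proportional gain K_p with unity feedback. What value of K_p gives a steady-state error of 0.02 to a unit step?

The loop is type 0, so e_ss(step) = 1/(1 + K_pos) with K_pos = K_p·P(0).
P(0) = 1.153. Require 1/(1 + K_p·1.153) = 0.02, so 1 + 1.153·K_p = 50.
K_p = (50 − 1)/1.153 = 42.5.

K_p = 42.5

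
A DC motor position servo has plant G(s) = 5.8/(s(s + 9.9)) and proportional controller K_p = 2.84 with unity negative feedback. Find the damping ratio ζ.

With unity feedback the closed-loop characteristic equation is s² + 9.9s + 2.84·5.8 = s² + 9.9s + 16.47 = 0.
So ω_n² = 16.47 ⇒ ω_n = 4.059 rad/s, and ζ = 9.9/(2ω_n) = 1.22.

ζ = 1.22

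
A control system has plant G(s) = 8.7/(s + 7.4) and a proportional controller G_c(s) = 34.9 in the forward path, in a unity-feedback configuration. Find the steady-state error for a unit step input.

0.0238

The loop is type 0. Static position error constant K_pos = G_c(0)·G(0) = 34.9·1.176 = 41.03.
Steady-state error to a unit step: e_ss = 1/(1+K_pos) = 1/42.03 = 0.0238.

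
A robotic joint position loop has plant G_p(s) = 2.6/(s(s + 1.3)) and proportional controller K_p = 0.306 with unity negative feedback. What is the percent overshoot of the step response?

3.53%

Closed-loop characteristic equation: s² + 1.3s + 0.7956 = 0, so ω_n = 0.892 rad/s and ζ = 1.3/(2·0.892) = 0.7287.
%OS = 100·exp(−πζ/√(1−ζ²)) = 100·exp(−π·0.7287/√0.469) = 3.53%.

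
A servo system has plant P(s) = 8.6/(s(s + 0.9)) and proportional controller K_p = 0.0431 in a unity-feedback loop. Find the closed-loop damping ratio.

1 + K_p·P(s) = 0 gives s² + 0.9s + 0.3707 = 0.
So ω_n² = 0.3707 ⇒ ω_n = 0.6088 rad/s, and ζ = 0.9/(2ω_n) = 0.739.

ζ = 0.739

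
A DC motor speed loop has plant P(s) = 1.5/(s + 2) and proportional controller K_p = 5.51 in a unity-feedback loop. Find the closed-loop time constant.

Closed-loop transfer function: T(s) = K_p·P(s)/(1 + K_p·P(s)) = 8.265/(s + 2 + 8.265) = 8.265/(s + 10.27).
Time constant τ = 1/10.27 = 0.0974 s.

τ = 0.0974 s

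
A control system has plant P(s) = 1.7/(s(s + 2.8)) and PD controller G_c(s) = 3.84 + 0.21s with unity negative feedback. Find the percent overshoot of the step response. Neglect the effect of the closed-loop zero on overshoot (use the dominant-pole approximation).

Forward path: (3.84 + 0.21s)·1.7/(s(s+2.8)). The closed-loop characteristic equation is s² + (2.8 + 1.7·0.21)s + 1.7·3.84 = 0.
That is s² + 3.157s + 6.528 = 0, so ω_n = 2.555 rad/s and ζ = 3.157/(2·2.555) = 0.6178.
%OS = 100·exp(−πζ/√(1−ζ²)) = 8.47%.

8.47%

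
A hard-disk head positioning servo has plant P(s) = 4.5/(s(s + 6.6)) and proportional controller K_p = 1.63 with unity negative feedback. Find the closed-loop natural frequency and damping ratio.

ω_n = 2.71 rad/s, ζ = 1.22

1 + K_p·P(s) = 0 gives s² + 6.6s + 7.335 = 0.
So ω_n² = 7.335 ⇒ ω_n = 2.708 rad/s, and ζ = 6.6/(2ω_n) = 1.22.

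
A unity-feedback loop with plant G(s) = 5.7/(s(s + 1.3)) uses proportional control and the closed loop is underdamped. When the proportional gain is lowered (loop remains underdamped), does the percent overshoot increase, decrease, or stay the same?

ζ = 1.3/(2√(5.7K_p)) rises as K_p falls; higher damping means less overshoot.

decrease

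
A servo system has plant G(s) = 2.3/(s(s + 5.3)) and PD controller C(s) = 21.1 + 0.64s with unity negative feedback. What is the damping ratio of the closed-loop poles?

ζ = 0.486

Forward path: (21.1 + 0.64s)·2.3/(s(s+5.3)). The closed-loop characteristic equation is s² + (5.3 + 2.3·0.64)s + 2.3·21.1 = 0.
That is s² + 6.772s + 48.53 = 0, so ω_n = 6.966 rad/s and ζ = 6.772/(2·6.966) = 0.4861.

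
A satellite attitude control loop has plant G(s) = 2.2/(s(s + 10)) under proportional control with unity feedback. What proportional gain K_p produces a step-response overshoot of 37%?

K_p = 125

From %OS = 100·exp(−πζ/√(1−ζ²)) = 37%, ζ = −ln(0.37)/√(π²+ln²(0.37)) = 0.3017.
Characteristic equation s² + 10s + 2.2K_p = 0 gives ζ = 10/(2√(2.2K_p)).
Setting ζ = 0.3017: √(2.2K_p) = 10/(2·0.3017) = 16.57, so K_p = 274.6/2.2 = 125.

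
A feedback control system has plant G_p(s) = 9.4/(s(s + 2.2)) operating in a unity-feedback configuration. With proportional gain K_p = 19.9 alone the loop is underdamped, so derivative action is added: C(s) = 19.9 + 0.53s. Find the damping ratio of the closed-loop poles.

ζ = 0.263

Forward path: (19.9 + 0.53s)·9.4/(s(s+2.2)). The closed-loop characteristic equation is s² + (2.2 + 9.4·0.53)s + 9.4·19.9 = 0.
That is s² + 7.182s + 187.1 = 0, so ω_n = 13.68 rad/s and ζ = 7.182/(2·13.68) = 0.2626.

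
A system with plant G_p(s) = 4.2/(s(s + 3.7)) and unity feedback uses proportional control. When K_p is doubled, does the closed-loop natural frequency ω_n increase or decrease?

increase

ω_n = √(4.2·K_p), which grows with K_p.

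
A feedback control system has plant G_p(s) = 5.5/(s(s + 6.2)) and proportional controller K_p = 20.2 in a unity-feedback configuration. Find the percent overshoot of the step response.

38%

The closed-loop denominator s² + 6.2s + 111.1 gives ω_n = √111.1 = 10.54 and ζ = 6.2/(2ω_n) = 0.2941.
%OS = 100·exp(−πζ/√(1−ζ²)) = 100·exp(−π·0.2941/√0.9135) = 38%.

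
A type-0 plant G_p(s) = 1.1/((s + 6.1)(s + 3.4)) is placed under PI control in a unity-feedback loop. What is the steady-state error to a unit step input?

The PI controller's integrator makes the forward path type 1, so e_ss to a step is zero.

0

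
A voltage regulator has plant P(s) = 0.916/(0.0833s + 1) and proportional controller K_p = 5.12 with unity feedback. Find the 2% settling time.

Closed loop: T(s) = K_p·P/(1+K_p·P) = 4.69/(0.0833s + 1 + 4.69), with pole at s = −(1 + 4.69)/0.0833 = −68.31.
τ = 1/68.31 = 0.01464 s, so 2% settling time ≈ 4τ = 0.0586 s.

T_s ≈ 0.0586 s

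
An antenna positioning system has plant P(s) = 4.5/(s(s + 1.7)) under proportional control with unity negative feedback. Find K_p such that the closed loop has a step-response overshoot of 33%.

From %OS = 100·exp(−πζ/√(1−ζ²)) = 33%, ζ = −ln(0.33)/√(π²+ln²(0.33)) = 0.3328.
Characteristic equation s² + 1.7s + 4.5K_p = 0 gives ζ = 1.7/(2√(4.5K_p)).
Setting ζ = 0.3328: √(4.5K_p) = 1.7/(2·0.3328) = 2.554, so K_p = 6.524/4.5 = 1.45.

K_p = 1.45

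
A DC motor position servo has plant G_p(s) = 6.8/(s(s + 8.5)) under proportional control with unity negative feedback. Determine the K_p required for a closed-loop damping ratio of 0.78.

Closed-loop characteristic equation: s² + 8.5s + K_p·6.8 = 0.
So ω_n = √(6.8K_p) and 2ζω_n = 8.5, giving ζ = 8.5/(2√(6.8K_p)).
Setting ζ = 0.78: √(6.8K_p) = 8.5/(2·0.78) = 5.449, so K_p = 29.69/6.8 = 4.37.

K_p = 4.37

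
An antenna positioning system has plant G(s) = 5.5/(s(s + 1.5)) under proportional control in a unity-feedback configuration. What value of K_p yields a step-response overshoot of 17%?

K_p = 0.424

From %OS = 100·exp(−πζ/√(1−ζ²)) = 17%, ζ = −ln(0.17)/√(π²+ln²(0.17)) = 0.4913.
Characteristic equation s² + 1.5s + 5.5K_p = 0 gives ζ = 1.5/(2√(5.5K_p)).
Setting ζ = 0.4913: √(5.5K_p) = 1.5/(2·0.4913) = 1.527, so K_p = 2.331/5.5 = 0.424.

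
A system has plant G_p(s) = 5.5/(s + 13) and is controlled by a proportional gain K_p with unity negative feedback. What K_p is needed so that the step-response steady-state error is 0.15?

Steady-state error for a unit step on this type-0 loop is 1/(1 + K_p·G_p(0)).
G_p(0) = 0.4231. Require 1/(1 + K_p·0.4231) = 0.15, so 1 + 0.4231·K_p = 6.667.
K_p = (6.667 − 1)/0.4231 = 13.4.

K_p = 13.4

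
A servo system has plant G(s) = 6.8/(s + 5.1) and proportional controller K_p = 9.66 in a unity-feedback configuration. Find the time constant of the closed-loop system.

τ = 0.0141 s

Closed-loop transfer function: T(s) = K_p·G(s)/(1 + K_p·G(s)) = 65.69/(s + 5.1 + 65.69) = 65.69/(s + 70.79).
Time constant τ = 1/70.79 = 0.0141 s.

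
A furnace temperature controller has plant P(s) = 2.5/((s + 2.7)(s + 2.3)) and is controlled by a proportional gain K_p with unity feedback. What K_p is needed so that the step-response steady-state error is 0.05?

Steady-state error for a unit step on this type-0 loop is 1/(1 + K_p·P(0)).
P(0) = 0.4026. Require 1/(1 + K_p·0.4026) = 0.05, so 1 + 0.4026·K_p = 20.
K_p = (20 − 1)/0.4026 = 47.2.

K_p = 47.2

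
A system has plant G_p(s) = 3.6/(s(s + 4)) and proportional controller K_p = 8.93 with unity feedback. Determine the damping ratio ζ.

ζ = 0.353

1 + K_p·G_p(s) = 0 gives s² + 4s + 32.15 = 0.
So ω_n² = 32.15 ⇒ ω_n = 5.67 rad/s, and ζ = 4/(2ω_n) = 0.353.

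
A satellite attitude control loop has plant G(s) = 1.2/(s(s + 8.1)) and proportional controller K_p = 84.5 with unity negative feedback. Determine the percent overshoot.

25.2%

Closed-loop characteristic equation: s² + 8.1s + 101.4 = 0, so ω_n = 10.07 rad/s and ζ = 8.1/(2·10.07) = 0.4022.
%OS = 100·exp(−πζ/√(1−ζ²)) = 100·exp(−π·0.4022/√0.8382) = 25.2%.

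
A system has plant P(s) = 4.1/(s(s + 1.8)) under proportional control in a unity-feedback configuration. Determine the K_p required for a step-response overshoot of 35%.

From %OS = 100·exp(−πζ/√(1−ζ²)) = 35%, ζ = −ln(0.35)/√(π²+ln²(0.35)) = 0.3169.
Characteristic equation s² + 1.8s + 4.1K_p = 0 gives ζ = 1.8/(2√(4.1K_p)).
Setting ζ = 0.3169: √(4.1K_p) = 1.8/(2·0.3169) = 2.84, so K_p = 8.064/4.1 = 1.97.

K_p = 1.97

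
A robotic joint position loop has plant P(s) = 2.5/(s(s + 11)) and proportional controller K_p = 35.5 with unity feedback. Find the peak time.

T_p = 0.411 s

The closed-loop denominator s² + 11s + 88.75 gives ω_n = √88.75 = 9.421 and ζ = 11/(2ω_n) = 0.5838.
Damped frequency ω_d = ω_n√(1−ζ²) = 7.649 rad/s, so peak time T_p = π/ω_d = 0.411 s.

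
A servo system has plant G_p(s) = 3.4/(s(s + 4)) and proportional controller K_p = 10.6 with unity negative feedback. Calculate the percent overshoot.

Closed-loop characteristic equation: s² + 4s + 36.04 = 0, so ω_n = 6.003 rad/s and ζ = 4/(2·6.003) = 0.3331.
%OS = 100·exp(−πζ/√(1−ζ²)) = 100·exp(−π·0.3331/√0.889) = 33%.

33%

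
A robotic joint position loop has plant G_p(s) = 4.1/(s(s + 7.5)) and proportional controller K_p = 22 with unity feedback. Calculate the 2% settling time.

T_s ≈ 1.07 s

Closed-loop characteristic equation: s² + 7.5s + 90.2 = 0, so ω_n = 9.497 rad/s and ζ = 7.5/(2·9.497) = 0.3948.
2% settling time T_s ≈ 4/(ζω_n) = 4/3.75 = 1.07 s.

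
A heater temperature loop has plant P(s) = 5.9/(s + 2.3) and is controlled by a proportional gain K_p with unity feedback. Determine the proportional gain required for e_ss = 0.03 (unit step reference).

K_p = 12.6

The loop is type 0, so e_ss(step) = 1/(1 + K_pos) with K_pos = K_p·P(0).
P(0) = 2.565. Require 1/(1 + K_p·2.565) = 0.03, so 1 + 2.565·K_p = 33.33.
K_p = (33.33 − 1)/2.565 = 12.6.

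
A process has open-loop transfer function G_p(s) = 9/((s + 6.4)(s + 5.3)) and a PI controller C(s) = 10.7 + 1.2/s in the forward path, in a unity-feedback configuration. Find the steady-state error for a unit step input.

0

The open loop C(s)G_p(s) has a pole at the origin (type 1), so the static position error constant is infinite and e_ss = 1/(1+∞) = 0.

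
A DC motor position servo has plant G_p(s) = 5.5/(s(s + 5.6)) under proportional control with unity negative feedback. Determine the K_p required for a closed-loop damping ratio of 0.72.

Closed-loop characteristic equation: s² + 5.6s + K_p·5.5 = 0.
So ω_n = √(5.5K_p) and 2ζω_n = 5.6, giving ζ = 5.6/(2√(5.5K_p)).
Setting ζ = 0.72: √(5.5K_p) = 5.6/(2·0.72) = 3.889, so K_p = 15.12/5.5 = 2.75.

K_p = 2.75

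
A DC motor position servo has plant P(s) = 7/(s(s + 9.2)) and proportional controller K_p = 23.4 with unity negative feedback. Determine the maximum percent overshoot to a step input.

From 1 + K_pP(s) = 0: s² + 9.2s + 163.8 = 0 ⇒ ω_n = 12.8, ζ = 0.3594.
%OS = 100·exp(−πζ/√(1−ζ²)) = 100·exp(−π·0.3594/√0.8708) = 29.8%.

29.8%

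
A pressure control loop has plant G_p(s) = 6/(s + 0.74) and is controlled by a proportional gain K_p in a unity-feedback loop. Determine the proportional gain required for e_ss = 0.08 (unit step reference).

Steady-state error for a unit step on this type-0 loop is 1/(1 + K_p·G_p(0)).
G_p(0) = 8.108. Require 1/(1 + K_p·8.108) = 0.08, so 1 + 8.108·K_p = 12.5.
K_p = (12.5 − 1)/8.108 = 1.42.

K_p = 1.42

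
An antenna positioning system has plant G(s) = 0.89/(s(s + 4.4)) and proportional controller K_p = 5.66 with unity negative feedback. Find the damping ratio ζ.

ζ = 0.98

The closed-loop denominator is s(s+4.4) + 5.66·0.89 = s² + 4.4s + 5.037.
Matching s² + 2ζω_n s + ω_n²: ω_n = √5.037 = 2.244 rad/s and 2ζω_n = 4.4, so ζ = 4.4/(2·2.244) = 0.98.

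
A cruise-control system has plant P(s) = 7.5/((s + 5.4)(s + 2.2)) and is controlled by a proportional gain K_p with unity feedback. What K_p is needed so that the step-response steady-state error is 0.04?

K_p = 38

Steady-state error for a unit step on this type-0 loop is 1/(1 + K_p·P(0)).
P(0) = 0.6313. Require 1/(1 + K_p·0.6313) = 0.04, so 1 + 0.6313·K_p = 25.
K_p = (25 − 1)/0.6313 = 38.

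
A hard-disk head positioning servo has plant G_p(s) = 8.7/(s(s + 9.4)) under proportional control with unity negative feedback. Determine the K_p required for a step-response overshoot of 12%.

K_p = 8.11

From %OS = 100·exp(−πζ/√(1−ζ²)) = 12%, ζ = −ln(0.12)/√(π²+ln²(0.12)) = 0.5594.
Characteristic equation s² + 9.4s + 8.7K_p = 0 gives ζ = 9.4/(2√(8.7K_p)).
Setting ζ = 0.5594: √(8.7K_p) = 9.4/(2·0.5594) = 8.402, so K_p = 70.59/8.7 = 8.11.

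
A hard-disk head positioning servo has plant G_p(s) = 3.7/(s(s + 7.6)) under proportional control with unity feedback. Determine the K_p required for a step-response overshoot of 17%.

From %OS = 100·exp(−πζ/√(1−ζ²)) = 17%, ζ = −ln(0.17)/√(π²+ln²(0.17)) = 0.4913.
Characteristic equation s² + 7.6s + 3.7K_p = 0 gives ζ = 7.6/(2√(3.7K_p)).
Setting ζ = 0.4913: √(3.7K_p) = 7.6/(2·0.4913) = 7.735, so K_p = 59.83/3.7 = 16.2.

K_p = 16.2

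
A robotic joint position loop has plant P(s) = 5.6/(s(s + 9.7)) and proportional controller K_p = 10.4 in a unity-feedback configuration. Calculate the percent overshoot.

7.53%

The closed-loop denominator s² + 9.7s + 58.24 gives ω_n = √58.24 = 7.632 and ζ = 9.7/(2ω_n) = 0.6355.
%OS = 100·exp(−πζ/√(1−ζ²)) = 100·exp(−π·0.6355/√0.5961) = 7.53%.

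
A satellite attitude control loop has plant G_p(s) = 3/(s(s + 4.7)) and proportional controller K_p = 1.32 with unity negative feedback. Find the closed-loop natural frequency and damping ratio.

With unity feedback the closed-loop characteristic equation is s² + 4.7s + 1.32·3 = s² + 4.7s + 3.96 = 0.
Matching s² + 2ζω_n s + ω_n²: ω_n = √3.96 = 1.99 rad/s and 2ζω_n = 4.7, so ζ = 4.7/(2·1.99) = 1.18.

ω_n = 1.99 rad/s, ζ = 1.18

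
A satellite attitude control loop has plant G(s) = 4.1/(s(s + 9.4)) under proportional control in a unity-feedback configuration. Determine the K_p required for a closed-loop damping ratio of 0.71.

Closed-loop characteristic equation: s² + 9.4s + K_p·4.1 = 0.
So ω_n = √(4.1K_p) and 2ζω_n = 9.4, giving ζ = 9.4/(2√(4.1K_p)).
Setting ζ = 0.71: √(4.1K_p) = 9.4/(2·0.71) = 6.62, so K_p = 43.82/4.1 = 10.7.

K_p = 10.7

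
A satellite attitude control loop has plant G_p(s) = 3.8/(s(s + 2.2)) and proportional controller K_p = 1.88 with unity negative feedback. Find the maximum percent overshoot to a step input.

24.2%

From 1 + K_pG_p(s) = 0: s² + 2.2s + 7.144 = 0 ⇒ ω_n = 2.673, ζ = 0.4115.
%OS = 100·exp(−πζ/√(1−ζ²)) = 100·exp(−π·0.4115/√0.8306) = 24.2%.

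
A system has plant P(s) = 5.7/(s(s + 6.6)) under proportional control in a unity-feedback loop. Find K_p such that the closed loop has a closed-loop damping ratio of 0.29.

K_p = 22.7

Closed-loop characteristic equation: s² + 6.6s + K_p·5.7 = 0.
So ω_n = √(5.7K_p) and 2ζω_n = 6.6, giving ζ = 6.6/(2√(5.7K_p)).
Setting ζ = 0.29: √(5.7K_p) = 6.6/(2·0.29) = 11.38, so K_p = 129.5/5.7 = 22.7.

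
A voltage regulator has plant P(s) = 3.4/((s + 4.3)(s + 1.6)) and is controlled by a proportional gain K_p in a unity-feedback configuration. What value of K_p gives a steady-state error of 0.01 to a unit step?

For a type-0 loop with proportional control, e_ss = 1/(1 + K_p·P(0)).
P(0) = 0.4942. Require 1/(1 + K_p·0.4942) = 0.01, so 1 + 0.4942·K_p = 100.
K_p = (100 − 1)/0.4942 = 200.

K_p = 200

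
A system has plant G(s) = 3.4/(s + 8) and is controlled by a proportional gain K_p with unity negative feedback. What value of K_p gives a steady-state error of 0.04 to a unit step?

K_p = 56.5

For a type-0 loop with proportional control, e_ss = 1/(1 + K_p·G(0)).
G(0) = 0.425. Require 1/(1 + K_p·0.425) = 0.04, so 1 + 0.425·K_p = 25.
K_p = (25 − 1)/0.425 = 56.5.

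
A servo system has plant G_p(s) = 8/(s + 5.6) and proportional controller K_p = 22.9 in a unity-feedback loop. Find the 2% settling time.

Closed-loop transfer function: T(s) = K_p·G_p(s)/(1 + K_p·G_p(s)) = 183.2/(s + 5.6 + 183.2) = 183.2/(s + 188.8).
Time constant τ = 1/188.8 = 0.005297 s, so the 2% settling time is about 4τ = 0.0212 s.

T_s ≈ 0.0212 s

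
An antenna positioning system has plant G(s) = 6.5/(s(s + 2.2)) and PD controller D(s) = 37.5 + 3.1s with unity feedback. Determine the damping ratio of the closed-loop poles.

Forward path: (37.5 + 3.1s)·6.5/(s(s+2.2)). The closed-loop characteristic equation is s² + (2.2 + 6.5·3.1)s + 6.5·37.5 = 0.
That is s² + 22.35s + 243.8 = 0, so ω_n = 15.61 rad/s and ζ = 22.35/(2·15.61) = 0.7158.

ζ = 0.716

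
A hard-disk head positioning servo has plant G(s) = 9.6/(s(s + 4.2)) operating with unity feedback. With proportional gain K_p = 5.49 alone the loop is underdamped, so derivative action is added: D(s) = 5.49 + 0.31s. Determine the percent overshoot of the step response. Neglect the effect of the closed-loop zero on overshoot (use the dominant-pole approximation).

Forward path: (5.49 + 0.31s)·9.6/(s(s+4.2)). The closed-loop characteristic equation is s² + (4.2 + 9.6·0.31)s + 9.6·5.49 = 0.
That is s² + 7.176s + 52.7 = 0, so ω_n = 7.26 rad/s and ζ = 7.176/(2·7.26) = 0.4942.
%OS = 100·exp(−πζ/√(1−ζ²)) = 16.8%.

16.8%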